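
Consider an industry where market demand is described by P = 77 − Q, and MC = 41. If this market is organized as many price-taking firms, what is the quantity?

Perfect competition: P = MC = 41, so 77 − Q = 41 and Q = 36.

Q = 36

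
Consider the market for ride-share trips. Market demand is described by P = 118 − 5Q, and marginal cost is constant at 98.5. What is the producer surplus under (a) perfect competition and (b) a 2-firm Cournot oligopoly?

Competition: PS = 0; Cournot: PS = 16.9

Competitive firms price at marginal cost: P = 98.5, giving Q = 3.9.
PS = (98.5 − 98.5)·3.9 = 0.
With 2 symmetric Cournot firms, each firm's FOC gives 118 − 15q = 98.5, so q = 1.3, Q = 2·1.3 = 2.6, and P = 105.
PS = (105 − 98.5)·2.6 = 16.9.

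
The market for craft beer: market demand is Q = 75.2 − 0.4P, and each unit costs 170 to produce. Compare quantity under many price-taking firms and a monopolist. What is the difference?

Inverting demand: P = 188 − 2.5Q.
Competitive firms price at marginal cost: P = 170, giving Q = 7.2.
A monopolist chooses Q where MR = MC. MR = 188 − 5Q; setting this equal to 170 gives Q = 3.6 and P = 179.
Change in quantity: 3.6 − 7.2 = −3.6.

Quantity falls by 3.6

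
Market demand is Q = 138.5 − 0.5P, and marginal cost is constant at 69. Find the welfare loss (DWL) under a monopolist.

Inverting demand: P = 277 − 2Q.
Competitive firms price at marginal cost: P = 69, giving Q = 104.
The monopolist equates marginal revenue to marginal cost: 277 − 4Q = 69, so Q = 52. From demand, P = 173.
DWL is the triangle between Q = 52 and Q = 104: ½·(104 − 52)·(173 − 69) = 2704.

DWL = 2704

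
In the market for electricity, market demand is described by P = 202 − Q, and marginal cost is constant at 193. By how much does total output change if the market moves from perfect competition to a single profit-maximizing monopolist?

Competitive firms price at marginal cost: P = 193, giving Q = 9.
A monopolist chooses Q where MR = MC. MR = 202 − 2Q; setting this equal to 193 gives Q = 4.5 and P = 197.5.
Change in total output: 4.5 − 9 = −4.5.

Q falls by 4.5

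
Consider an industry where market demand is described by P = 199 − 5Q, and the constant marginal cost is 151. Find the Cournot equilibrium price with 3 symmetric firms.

P = 163

In a 3-firm Cournot equilibrium, symmetry and the first-order condition give q = (199 − 151)/(20) = 2.4. So Q = 7.2 and P = 163.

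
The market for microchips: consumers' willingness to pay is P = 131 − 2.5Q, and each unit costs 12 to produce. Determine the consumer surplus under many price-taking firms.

CS = 2832.2

Under competition P = MC = 12, so Q = (131 − 12)/2.5 = 47.6.
CS = ½·(131 − 12)·47.6 = 2832.2.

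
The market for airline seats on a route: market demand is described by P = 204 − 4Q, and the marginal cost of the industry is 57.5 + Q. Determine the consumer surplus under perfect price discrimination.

CS = 0

A perfectly discriminating monopolist sells every unit with P(Q) ≥ MC(Q), so output equals the competitive quantity Q = 29.3. Each buyer pays their reservation price, so CS = 0 and the firm captures all surplus.
CS = 0.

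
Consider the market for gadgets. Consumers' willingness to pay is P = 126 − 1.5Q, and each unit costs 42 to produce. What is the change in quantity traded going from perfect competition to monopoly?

Under competition P = MC = 42, so Q = (126 − 42)/1.5 = 56.
Monopoly sets MR = MC: 126 − 3Q = 42 ⇒ Q = 28, P = 126 − 1.5·28 = 84.
Change in quantity traded: 28 − 56 = −28.

Quantity traded falls by 28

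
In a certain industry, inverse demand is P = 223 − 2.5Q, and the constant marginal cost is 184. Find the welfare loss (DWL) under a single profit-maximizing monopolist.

DWL = 76.05

Competitive firms price at marginal cost: P = 184, giving Q = 15.6.
Monopoly sets MR = MC: 223 − 5Q = 184 ⇒ Q = 7.8, P = 223 − 2.5·7.8 = 203.5.
DWL is the triangle between Q = 7.8 and Q = 15.6: ½·(15.6 − 7.8)·(203.5 − 184) = 76.05.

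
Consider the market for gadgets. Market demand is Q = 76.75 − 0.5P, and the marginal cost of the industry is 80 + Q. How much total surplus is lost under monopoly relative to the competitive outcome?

DWL = 144.06

Inverting demand: P = 153.5 − 2Q.
Under competition P = MC: 153.5 − 2Q = 80 + Q ⇒ Q = 24.5, P = 104.5.
Monopoly sets MR = MC: 153.5 − 4Q = 80 + Q ⇒ Q = 14.7, P = 153.5 − 2·14.7 = 124.1.
CS = ½·(153.5 − 104.5)·24.5 = 600.25; PS = (104.5·24.5 − 80·24.5 − ½·1·24.5²) = 300.125; TS = 900.375.
CS = ½·(153.5 − 124.1)·14.7 = 216.09; PS = (124.1·14.7 − 80·14.7 − ½·1·14.7²) = 540.225; TS = 756.315.
DWL = 900.375 − 756.315 = 144.06.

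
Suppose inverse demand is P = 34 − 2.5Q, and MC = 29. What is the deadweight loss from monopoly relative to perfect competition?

Under competition P = MC = 29, so Q = (34 − 29)/2.5 = 2.
Monopoly sets MR = MC: 34 − 5Q = 29 ⇒ Q = 1, P = 34 − 2.5·1 = 31.5.
DWL is the triangle between Q = 1 and Q = 2: ½·(2 − 1)·(31.5 − 29) = 1.25.

DWL = 1.25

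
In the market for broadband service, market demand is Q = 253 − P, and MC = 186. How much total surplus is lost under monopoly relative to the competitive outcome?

DWL = 561.125

Inverting demand: P = 253 − Q.
Under competition P = MC = 186, so Q = (253 − 186)/1 = 67.
A monopolist chooses Q where MR = MC. MR = 253 − 2Q; setting this equal to 186 gives Q = 33.5 and P = 219.5.
DWL is the triangle between Q = 33.5 and Q = 67: ½·(67 − 33.5)·(219.5 − 186) = 561.125.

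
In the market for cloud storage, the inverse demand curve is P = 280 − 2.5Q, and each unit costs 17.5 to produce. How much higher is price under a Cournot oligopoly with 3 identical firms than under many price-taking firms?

Price rises by 65.625

Perfect competition: P = MC = 17.5, so 280 − 2.5Q = 17.5 and Q = 105.
Cournot with 3 identical firms: the symmetric best-response condition is 280 − 10q = 17.5. Each firm produces q = 26.25, total output Q = 78.75, price P = 83.125.
Change in price: 83.125 − 17.5 = 65.625.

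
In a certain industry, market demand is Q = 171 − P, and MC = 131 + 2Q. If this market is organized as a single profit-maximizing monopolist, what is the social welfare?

TS = 250

Inverting demand: P = 171 − Q.
The monopolist equates marginal revenue to marginal cost: 171 − 2Q = 131 + 2Q, so Q = 10. From demand, P = 161.
CS = ½·(171 − 161)·10 = 50; PS = (161·10 − 131·10 − ½·2·10²) = 200; TS = 250.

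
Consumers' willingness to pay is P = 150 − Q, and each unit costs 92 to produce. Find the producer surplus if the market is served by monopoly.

Monopoly sets MR = MC: 150 − 2Q = 92 ⇒ Q = 29, P = 150 − 29 = 121.
PS = (121 − 92)·29 = 841.

PS = 841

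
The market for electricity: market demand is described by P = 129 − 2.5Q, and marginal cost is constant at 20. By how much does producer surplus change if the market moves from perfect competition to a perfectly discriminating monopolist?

Producer surplus rises by 2376.2

Competitive firms price at marginal cost: P = 20, giving Q = 43.6.
PS = (20 − 20)·43.6 = 0.
Under first-degree price discrimination the firm charges each unit its demand price and produces up to where P = MC, i.e. Q = 43.6. Consumer surplus is zero; producer surplus equals total surplus.
PS = ½·(129 − 20)·43.6 = 2376.2.
Change in producer surplus: 2376.2 − 0 = 2376.2.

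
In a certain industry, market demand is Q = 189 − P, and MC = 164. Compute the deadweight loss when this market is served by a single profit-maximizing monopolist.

DWL = 78.125

Inverting demand: P = 189 − Q.
Competitive firms price at marginal cost: P = 164, giving Q = 25.
Monopoly sets MR = MC: 189 − 2Q = 164 ⇒ Q = 12.5, P = 189 − 12.5 = 176.5.
DWL is the triangle between Q = 12.5 and Q = 25: ½·(25 − 12.5)·(176.5 − 164) = 78.125.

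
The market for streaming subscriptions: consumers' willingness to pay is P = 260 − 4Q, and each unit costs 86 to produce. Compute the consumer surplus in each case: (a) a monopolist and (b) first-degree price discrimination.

Monopoly: CS = 946.125; Perfect PD: CS = 0

Monopoly sets MR = MC: 260 − 8Q = 86 ⇒ Q = 21.75, P = 260 − 4·21.75 = 173.
CS = ½·(260 − 173)·21.75 = 946.125.
Under first-degree price discrimination the firm charges each unit its demand price and produces up to where P = MC, i.e. Q = 43.5. Consumer surplus is zero; producer surplus equals total surplus.
CS = 0.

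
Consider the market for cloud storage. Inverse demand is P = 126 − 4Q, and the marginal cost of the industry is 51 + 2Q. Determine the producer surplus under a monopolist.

The monopolist equates marginal revenue to marginal cost: 126 − 8Q = 51 + 2Q, so Q = 7.5. From demand, P = 96.
PS = P·Q − VC(Q) = 96·7.5 − (51·7.5 + ½·2·7.5²) = 281.25.

PS = 281.25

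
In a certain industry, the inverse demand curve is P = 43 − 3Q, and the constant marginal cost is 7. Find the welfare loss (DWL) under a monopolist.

Competitive firms price at marginal cost: P = 7, giving Q = 12.
The monopolist equates marginal revenue to marginal cost: 43 − 6Q = 7, so Q = 6. From demand, P = 25.
DWL is the triangle between Q = 6 and Q = 12: ½·(12 − 6)·(25 − 7) = 54.

DWL = 54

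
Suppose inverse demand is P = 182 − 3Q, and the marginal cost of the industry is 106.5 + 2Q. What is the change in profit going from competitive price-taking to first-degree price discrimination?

Competitive equilibrium sets price equal to marginal cost: 182 − 3Q = 106.5 + 2Q, so Q = 15.1 and P = 136.7.
Profit = 136.7·15.1 − (106.5·15.1 + ½·2·15.1²) = 228.01.
With perfect price discrimination, output is the efficient level Q = 15.1 (where demand meets MC), but every buyer pays their willingness to pay: CS = 0 and PS = total surplus.
PS equals the full surplus area, 570.025. Profit = 570.025 = 570.025.
Change in profit: 570.025 − 228.01 = 342.015.

π rises by 342.015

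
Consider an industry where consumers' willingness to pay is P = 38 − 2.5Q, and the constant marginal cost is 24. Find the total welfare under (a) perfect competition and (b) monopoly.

Under competition P = MC = 24, so Q = (38 − 24)/2.5 = 5.6.
CS = ½·(38 − 24)·5.6 = 39.2; PS = (24 − 24)·5.6 = 0; TS = 39.2.
The monopolist equates marginal revenue to marginal cost: 38 − 5Q = 24, so Q = 2.8. From demand, P = 31.
CS = ½·(38 − 31)·2.8 = 9.8; PS = (31 − 24)·2.8 = 19.6; TS = 29.4.

Competition: TS = 39.2; Monopoly: TS = 29.4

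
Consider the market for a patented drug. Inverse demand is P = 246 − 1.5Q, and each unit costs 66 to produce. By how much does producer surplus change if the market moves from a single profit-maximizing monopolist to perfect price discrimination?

Monopoly sets MR = MC: 246 − 3Q = 66 ⇒ Q = 60, P = 246 − 1.5·60 = 156.
PS = (156 − 66)·60 = 5400.
A perfectly discriminating monopolist sells every unit with P(Q) ≥ MC(Q), so output equals the competitive quantity Q = 120. Each buyer pays their reservation price, so CS = 0 and the firm captures all surplus.
PS = ½·(246 − 66)·120 = 10800.
Change in producer surplus: 10800 − 5400 = 5400.

Producer surplus rises by 5400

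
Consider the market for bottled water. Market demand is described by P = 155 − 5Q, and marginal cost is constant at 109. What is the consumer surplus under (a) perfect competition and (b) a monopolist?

Competition: CS = 211.6; Monopoly: CS = 52.9

Perfect competition: P = MC = 109, so 155 − 5Q = 109 and Q = 9.2.
CS = ½·(155 − 109)·9.2 = 211.6.
Monopoly sets MR = MC: 155 − 10Q = 109 ⇒ Q = 4.6, P = 155 − 5·4.6 = 132.
CS = ½·(155 − 132)·4.6 = 52.9.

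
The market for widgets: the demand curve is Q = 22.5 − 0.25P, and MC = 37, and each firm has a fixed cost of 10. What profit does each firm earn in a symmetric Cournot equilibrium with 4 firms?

π_i = 18.09

Inverting demand: P = 90 − 4Q.
Cournot with 4 identical firms: the symmetric best-response condition is 90 − 20q = 37. Each firm produces q = 2.65, total output Q = 10.6, price P = 47.6.
Each firm's profit = (47.6 − 37)·2.65 − 10 = 18.09.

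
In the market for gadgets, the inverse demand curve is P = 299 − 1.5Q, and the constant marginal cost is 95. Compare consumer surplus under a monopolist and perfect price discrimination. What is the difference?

A monopolist chooses Q where MR = MC. MR = 299 − 3Q; setting this equal to 95 gives Q = 68 and P = 197.
CS = ½·(299 − 197)·68 = 3468.
With perfect price discrimination, output is the efficient level Q = 136 (where demand meets MC), but every buyer pays their willingness to pay: CS = 0 and PS = total surplus.
CS = 0.
Change in consumer surplus: 0 − 3468 = −3468.

Consumer surplus falls by 3468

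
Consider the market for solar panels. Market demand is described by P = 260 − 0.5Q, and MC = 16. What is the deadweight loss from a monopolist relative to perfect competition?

Competitive firms price at marginal cost: P = 16, giving Q = 488.
The monopolist equates marginal revenue to marginal cost: 260 − Q = 16, so Q = 244. From demand, P = 138.
DWL is the triangle between Q = 244 and Q = 488: ½·(488 − 244)·(138 − 16) = 14884.

DWL = 14884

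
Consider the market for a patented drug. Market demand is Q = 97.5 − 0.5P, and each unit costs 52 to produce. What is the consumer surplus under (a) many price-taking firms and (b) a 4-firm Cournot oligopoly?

Competition: CS = 5112.25; Cournot: CS = 3271.84

Inverting demand: P = 195 − 2Q.
Perfect competition: P = MC = 52, so 195 − 2Q = 52 and Q = 71.5.
CS = ½·(195 − 52)·71.5 = 5112.25.
In a 4-firm Cournot equilibrium, symmetry and the first-order condition give q = (195 − 52)/(10) = 14.3. So Q = 57.2 and P = 80.6.
CS = ½·(195 − 80.6)·57.2 = 3271.84.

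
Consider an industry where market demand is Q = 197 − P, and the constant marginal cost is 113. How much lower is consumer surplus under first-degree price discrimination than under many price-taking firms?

Inverting demand: P = 197 − Q.
Competitive firms price at marginal cost: P = 113, giving Q = 84.
CS = ½·(197 − 113)·84 = 3528.
Under first-degree price discrimination the firm charges each unit its demand price and produces up to where P = MC, i.e. Q = 84. Consumer surplus is zero; producer surplus equals total surplus.
CS = 0.
Change in consumer surplus: 0 − 3528 = −3528.

Consumer surplus falls by 3528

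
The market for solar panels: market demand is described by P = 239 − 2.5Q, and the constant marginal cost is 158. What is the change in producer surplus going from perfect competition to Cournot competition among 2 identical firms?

Producer surplus rises by 583.2

Under competition P = MC = 158, so Q = (239 − 158)/2.5 = 32.4.
PS = (158 − 158)·32.4 = 0.
Cournot with 2 identical firms: the symmetric best-response condition is 239 − 7.5q = 158. Each firm produces q = 10.8, total output Q = 21.6, price P = 185.
PS = (185 − 158)·21.6 = 583.2.
Change in producer surplus: 583.2 − 0 = 583.2.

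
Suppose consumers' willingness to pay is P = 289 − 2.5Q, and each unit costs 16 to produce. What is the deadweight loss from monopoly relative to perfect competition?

DWL = 3726.45

Under competition P = MC = 16, so Q = (289 − 16)/2.5 = 109.2.
A monopolist chooses Q where MR = MC. MR = 289 − 5Q; setting this equal to 16 gives Q = 54.6 and P = 152.5.
DWL is the triangle between Q = 54.6 and Q = 109.2: ½·(109.2 − 54.6)·(152.5 − 16) = 3726.45.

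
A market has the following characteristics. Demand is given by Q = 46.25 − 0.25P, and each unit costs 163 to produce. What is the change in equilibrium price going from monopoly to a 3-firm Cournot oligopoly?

Inverting demand: P = 185 − 4Q.
The monopolist equates marginal revenue to marginal cost: 185 − 8Q = 163, so Q = 2.75. From demand, P = 174.
In a 3-firm Cournot equilibrium, symmetry and the first-order condition give q = (185 − 163)/(16) = 1.375. So Q = 4.125 and P = 168.5.
Change in equilibrium price: 168.5 − 174 = −5.5.

Equilibrium price falls by 5.5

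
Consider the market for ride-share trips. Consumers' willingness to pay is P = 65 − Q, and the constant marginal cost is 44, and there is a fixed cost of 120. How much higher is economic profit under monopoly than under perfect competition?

Competitive firms price at marginal cost: P = 44, giving Q = 21.
Profit = (44 − 44)·21 − 120 = −120.
Monopoly sets MR = MC: 65 − 2Q = 44 ⇒ Q = 10.5, P = 65 − 10.5 = 54.5.
Profit = (54.5 − 44)·10.5 − 120 = −9.75.
Change in economic profit: −9.75 − −120 = 110.25.

π rises by 110.25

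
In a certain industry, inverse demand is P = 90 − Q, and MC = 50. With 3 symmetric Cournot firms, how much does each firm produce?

q_i = 10

Cournot with 3 identical firms: the symmetric best-response condition is 90 − 4q = 50. Each firm produces q = 10, total output Q = 30, price P = 60.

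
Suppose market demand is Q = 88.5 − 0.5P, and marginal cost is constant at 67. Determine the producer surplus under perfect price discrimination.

Inverting demand: P = 177 − 2Q.
With perfect price discrimination, output is the efficient level Q = 55 (where demand meets MC), but every buyer pays their willingness to pay: CS = 0 and PS = total surplus.
PS = ½·(177 − 67)·55 = 3025.

PS = 3025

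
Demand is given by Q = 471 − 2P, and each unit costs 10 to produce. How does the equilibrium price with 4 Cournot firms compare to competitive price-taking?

Cournot: P = 55.1; Competition: P = 10

Inverting demand: P = 235.5 − 0.5Q.
In a 4-firm Cournot equilibrium, symmetry and the first-order condition give q = (235.5 − 10)/(2.5) = 90.2. So Q = 360.8 and P = 55.1.
Under competition P = MC = 10, so Q = (235.5 − 10)/0.5 = 451.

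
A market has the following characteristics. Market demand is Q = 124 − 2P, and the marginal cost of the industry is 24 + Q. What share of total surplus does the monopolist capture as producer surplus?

PS/TS = 0.8

Inverting demand: P = 62 − 0.5Q.
Monopoly sets MR = MC: 62 − Q = 24 + Q ⇒ Q = 19, P = 62 − 0.5·19 = 52.5.
CS = ½·(62 − 52.5)·19 = 90.25.
PS = P·Q − VC(Q) = 52.5·19 − (24·19 + ½·1·19²) = 361.
Share captured = PS/TS = 361/451.25 = 0.8.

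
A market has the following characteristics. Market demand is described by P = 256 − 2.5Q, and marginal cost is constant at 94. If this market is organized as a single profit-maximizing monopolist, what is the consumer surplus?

A monopolist chooses Q where MR = MC. MR = 256 − 5Q; setting this equal to 94 gives Q = 32.4 and P = 175.
CS = ½·(256 − 175)·32.4 = 1312.2.

CS = 1312.2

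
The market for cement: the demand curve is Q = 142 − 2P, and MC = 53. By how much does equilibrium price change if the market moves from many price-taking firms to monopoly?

P rises by 9

Inverting demand: P = 71 − 0.5Q.
Competitive firms price at marginal cost: P = 53, giving Q = 36.
A monopolist chooses Q where MR = MC. MR = 71 − Q; setting this equal to 53 gives Q = 18 and P = 62.
Change in equilibrium price: 62 − 53 = 9.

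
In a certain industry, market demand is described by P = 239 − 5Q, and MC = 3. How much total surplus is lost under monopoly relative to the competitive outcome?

Under competition P = MC = 3, so Q = (239 − 3)/5 = 47.2.
A monopolist chooses Q where MR = MC. MR = 239 − 10Q; setting this equal to 3 gives Q = 23.6 and P = 121.
DWL is the triangle between Q = 23.6 and Q = 47.2: ½·(47.2 − 23.6)·(121 − 3) = 1392.4.

DWL = 1392.4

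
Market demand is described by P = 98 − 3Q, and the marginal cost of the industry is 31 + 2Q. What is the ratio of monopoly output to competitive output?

A monopolist chooses Q where MR = MC. MR = 98 − 6Q; setting this equal to 31 + 2Q gives Q = 8.375 and P = 72.875.
Under competition P = MC: 98 − 3Q = 31 + 2Q ⇒ Q = 13.4, P = 57.8.
Ratio Q_m/Q_c = 8.375/13.4 = 0.625.

Q_m/Q_c = 0.625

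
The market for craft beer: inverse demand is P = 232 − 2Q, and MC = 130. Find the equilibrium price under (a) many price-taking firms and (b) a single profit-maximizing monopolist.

Competition: P = 130; Monopoly: P = 181

Under competition P = MC = 130, so Q = (232 − 130)/2 = 51.
The monopolist equates marginal revenue to marginal cost: 232 − 4Q = 130, so Q = 25.5. From demand, P = 181.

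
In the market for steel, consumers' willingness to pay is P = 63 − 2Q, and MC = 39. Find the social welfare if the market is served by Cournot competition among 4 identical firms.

TS = 138.24

In a 4-firm Cournot equilibrium, symmetry and the first-order condition give q = (63 − 39)/(10) = 2.4. So Q = 9.6 and P = 43.8.
CS = ½·(63 − 43.8)·9.6 = 92.16; PS = (43.8 − 39)·9.6 = 46.08; TS = 138.24.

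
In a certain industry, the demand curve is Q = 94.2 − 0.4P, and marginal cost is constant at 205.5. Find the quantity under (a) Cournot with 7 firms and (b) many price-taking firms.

Cournot: Q = 10.5; Competition: Q = 12

Inverting demand: P = 235.5 − 2.5Q.
Cournot with 7 identical firms: the symmetric best-response condition is 235.5 − 20q = 205.5. Each firm produces q = 1.5, total output Q = 10.5, price P = 209.25.
Under competition P = MC = 205.5, so Q = (235.5 − 205.5)/2.5 = 12.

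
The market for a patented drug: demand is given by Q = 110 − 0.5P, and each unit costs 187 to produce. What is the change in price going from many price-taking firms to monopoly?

Price rises by 16.5

Inverting demand: P = 220 − 2Q.
Competitive firms price at marginal cost: P = 187, giving Q = 16.5.
A monopolist chooses Q where MR = MC. MR = 220 − 4Q; setting this equal to 187 gives Q = 8.25 and P = 203.5.
Change in price: 203.5 − 187 = 16.5.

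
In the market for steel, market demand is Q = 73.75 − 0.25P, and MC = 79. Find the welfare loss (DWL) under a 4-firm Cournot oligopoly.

Inverting demand: P = 295 − 4Q.
Competitive firms price at marginal cost: P = 79, giving Q = 54.
In a 4-firm Cournot equilibrium, symmetry and the first-order condition give q = (295 − 79)/(20) = 10.8. So Q = 43.2 and P = 122.2.
DWL is the triangle between Q = 43.2 and Q = 54: ½·(54 − 43.2)·(122.2 − 79) = 233.28.

DWL = 233.28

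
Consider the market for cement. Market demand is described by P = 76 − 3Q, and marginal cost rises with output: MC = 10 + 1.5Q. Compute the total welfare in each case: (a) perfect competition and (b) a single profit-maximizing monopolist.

Competition: TS = 484; Monopoly: TS = 406.56

Competitive equilibrium sets price equal to marginal cost: 76 − 3Q = 10 + 1.5Q, so Q = 44/3 and P = 32.
CS = ½·(76 − 32)·44/3 = 968/3; PS = (32·44/3 − 10·44/3 − ½·1.5·(44/3)²) = 484/3; TS = 484.
Monopoly sets MR = MC: 76 − 6Q = 10 + 1.5Q ⇒ Q = 8.8, P = 76 − 3·8.8 = 49.6.
CS = ½·(76 − 49.6)·8.8 = 116.16; PS = (49.6·8.8 − 10·8.8 − ½·1.5·8.8²) = 290.4; TS = 406.56.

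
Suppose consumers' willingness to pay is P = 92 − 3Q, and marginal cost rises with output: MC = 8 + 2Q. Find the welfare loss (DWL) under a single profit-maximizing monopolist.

Competitive equilibrium sets price equal to marginal cost: 92 − 3Q = 8 + 2Q, so Q = 16.8 and P = 41.6.
The monopolist equates marginal revenue to marginal cost: 92 − 6Q = 8 + 2Q, so Q = 10.5. From demand, P = 60.5.
CS = ½·(92 − 41.6)·16.8 = 423.36; PS = (41.6·16.8 − 8·16.8 − ½·2·16.8²) = 282.24; TS = 705.6.
CS = ½·(92 − 60.5)·10.5 = 165.375; PS = (60.5·10.5 − 8·10.5 − ½·2·10.5²) = 441; TS = 606.375.
DWL = 705.6 − 606.375 = 99.225.

DWL = 99.225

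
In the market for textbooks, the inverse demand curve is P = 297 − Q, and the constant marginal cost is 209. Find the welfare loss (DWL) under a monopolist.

Under competition P = MC = 209, so Q = (297 − 209)/1 = 88.
Monopoly sets MR = MC: 297 − 2Q = 209 ⇒ Q = 44, P = 297 − 44 = 253.
DWL is the triangle between Q = 44 and Q = 88: ½·(88 − 44)·(253 − 209) = 968.

DWL = 968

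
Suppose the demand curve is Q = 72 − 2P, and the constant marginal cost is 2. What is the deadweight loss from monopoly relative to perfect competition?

Inverting demand: P = 36 − 0.5Q.
Perfect competition: P = MC = 2, so 36 − 0.5Q = 2 and Q = 68.
A monopolist chooses Q where MR = MC. MR = 36 − Q; setting this equal to 2 gives Q = 34 and P = 19.
DWL is the triangle between Q = 34 and Q = 68: ½·(68 − 34)·(19 − 2) = 289.

DWL = 289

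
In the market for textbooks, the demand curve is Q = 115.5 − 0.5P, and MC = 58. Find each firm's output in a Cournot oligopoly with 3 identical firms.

Inverting demand: P = 231 − 2Q.
With 3 symmetric Cournot firms, each firm's FOC gives 231 − 8q = 58, so q = 21.625, Q = 3·21.625 = 64.875, and P = 101.25.

q_i = 21.625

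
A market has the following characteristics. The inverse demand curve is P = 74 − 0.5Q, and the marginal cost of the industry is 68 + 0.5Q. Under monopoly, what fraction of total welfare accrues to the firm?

PS/TS = 0.75

A monopolist chooses Q where MR = MC. MR = 74 − Q; setting this equal to 68 + 0.5Q gives Q = 4 and P = 72.
CS = ½·(74 − 72)·4 = 4.
PS = P·Q − VC(Q) = 72·4 − (68·4 + ½·0.5·4²) = 12.
Share captured = PS/TS = 12/16 = 0.75.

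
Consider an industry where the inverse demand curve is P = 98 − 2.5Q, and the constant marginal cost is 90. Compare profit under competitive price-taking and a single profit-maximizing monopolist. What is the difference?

Under competition P = MC = 90, so Q = (98 − 90)/2.5 = 3.2.
Profit = (90 − 90)·3.2 = 0.
The monopolist equates marginal revenue to marginal cost: 98 − 5Q = 90, so Q = 1.6. From demand, P = 94.
Profit = (94 − 90)·1.6 = 6.4.
Change in profit: 6.4 − 0 = 6.4.

Profit rises by 6.4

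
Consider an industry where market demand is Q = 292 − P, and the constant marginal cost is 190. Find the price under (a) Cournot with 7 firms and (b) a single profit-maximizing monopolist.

Cournot: P = 202.75; Monopoly: P = 241

Inverting demand: P = 292 − Q.
Cournot with 7 identical firms: the symmetric best-response condition is 292 − 8q = 190. Each firm produces q = 12.75, total output Q = 89.25, price P = 202.75.
Monopoly sets MR = MC: 292 − 2Q = 190 ⇒ Q = 51, P = 292 − 51 = 241.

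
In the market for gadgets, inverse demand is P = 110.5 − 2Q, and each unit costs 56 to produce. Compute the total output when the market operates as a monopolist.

The monopolist equates marginal revenue to marginal cost: 110.5 − 4Q = 56, so Q = 13.625. From demand, P = 83.25.

Q = 13.625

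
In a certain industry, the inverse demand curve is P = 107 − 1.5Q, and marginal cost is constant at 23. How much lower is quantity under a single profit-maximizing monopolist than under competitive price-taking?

Quantity falls by 28

Perfect competition: P = MC = 23, so 107 − 1.5Q = 23 and Q = 56.
The monopolist equates marginal revenue to marginal cost: 107 − 3Q = 23, so Q = 28. From demand, P = 65.
Change in quantity: 28 − 56 = −28.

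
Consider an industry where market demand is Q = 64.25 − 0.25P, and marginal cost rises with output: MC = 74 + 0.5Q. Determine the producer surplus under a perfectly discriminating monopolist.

Inverting demand: P = 257 − 4Q.
Under first-degree price discrimination the firm charges each unit its demand price and produces up to where P = MC, i.e. Q = 122/3. Consumer surplus is zero; producer surplus equals total surplus.
PS = ½·(257 − 74)·122/3 = 3721.

PS = 3721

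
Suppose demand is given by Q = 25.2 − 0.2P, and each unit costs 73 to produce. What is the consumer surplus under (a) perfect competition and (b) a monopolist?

Inverting demand: P = 126 − 5Q.
Perfect competition: P = MC = 73, so 126 − 5Q = 73 and Q = 10.6.
CS = ½·(126 − 73)·10.6 = 280.9.
A monopolist chooses Q where MR = MC. MR = 126 − 10Q; setting this equal to 73 gives Q = 5.3 and P = 99.5.
CS = ½·(126 − 99.5)·5.3 = 70.225.

Competition: CS = 280.9; Monopoly: CS = 70.225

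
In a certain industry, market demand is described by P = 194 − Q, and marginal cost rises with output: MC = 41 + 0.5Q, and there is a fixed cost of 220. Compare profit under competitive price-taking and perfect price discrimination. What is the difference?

Competitive equilibrium sets price equal to marginal cost: 194 − Q = 41 + 0.5Q, so Q = 102 and P = 92.
Profit = 92·102 − (41·102 + ½·0.5·102²) − 220 = 2381.
A perfectly discriminating monopolist sells every unit with P(Q) ≥ MC(Q), so output equals the competitive quantity Q = 102. Each buyer pays their reservation price, so CS = 0 and the firm captures all surplus.
PS equals the full surplus area, 7803. Profit = 7803 − 220 = 7583.
Change in profit: 7583 − 2381 = 5202.

Profit rises by 5202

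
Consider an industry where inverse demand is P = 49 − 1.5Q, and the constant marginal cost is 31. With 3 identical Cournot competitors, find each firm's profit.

Cournot with 3 identical firms: the symmetric best-response condition is 49 − 6q = 31. Each firm produces q = 3, total output Q = 9, price P = 35.5.
Each firm's profit = (35.5 − 31)·3 = 13.5.

π_i = 13.5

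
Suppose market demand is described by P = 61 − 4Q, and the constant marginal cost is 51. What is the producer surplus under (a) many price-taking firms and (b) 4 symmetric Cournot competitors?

Competitive firms price at marginal cost: P = 51, giving Q = 2.5.
PS = (51 − 51)·2.5 = 0.
In a 4-firm Cournot equilibrium, symmetry and the first-order condition give q = (61 − 51)/(20) = 0.5. So Q = 2 and P = 53.
PS = (53 − 51)·2 = 4.

Competition: PS = 0; Cournot: PS = 4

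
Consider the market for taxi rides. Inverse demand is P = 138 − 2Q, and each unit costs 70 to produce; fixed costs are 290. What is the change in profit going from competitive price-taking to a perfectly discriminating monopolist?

π rises by 1156

Perfect competition: P = MC = 70, so 138 − 2Q = 70 and Q = 34.
Profit = (70 − 70)·34 − 290 = −290.
Under first-degree price discrimination the firm charges each unit its demand price and produces up to where P = MC, i.e. Q = 34. Consumer surplus is zero; producer surplus equals total surplus.
PS equals the full surplus area, 1156. Profit = 1156 − 290 = 866.
Change in profit: 866 − −290 = 1156.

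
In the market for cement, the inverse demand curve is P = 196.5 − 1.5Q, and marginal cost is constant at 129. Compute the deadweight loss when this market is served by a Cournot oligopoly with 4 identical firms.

Perfect competition: P = MC = 129, so 196.5 − 1.5Q = 129 and Q = 45.
Cournot with 4 identical firms: the symmetric best-response condition is 196.5 − 7.5q = 129. Each firm produces q = 9, total output Q = 36, price P = 142.5.
DWL is the triangle between Q = 36 and Q = 45: ½·(45 − 36)·(142.5 − 129) = 60.75.

DWL = 60.75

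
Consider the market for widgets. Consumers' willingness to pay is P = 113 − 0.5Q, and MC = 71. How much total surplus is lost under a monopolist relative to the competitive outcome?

Competitive firms price at marginal cost: P = 71, giving Q = 84.
Monopoly sets MR = MC: 113 − Q = 71 ⇒ Q = 42, P = 113 − 0.5·42 = 92.
DWL is the triangle between Q = 42 and Q = 84: ½·(84 − 42)·(92 − 71) = 441.

DWL = 441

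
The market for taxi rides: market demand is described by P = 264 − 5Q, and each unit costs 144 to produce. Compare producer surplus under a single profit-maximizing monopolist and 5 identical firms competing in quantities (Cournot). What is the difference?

The monopolist equates marginal revenue to marginal cost: 264 − 10Q = 144, so Q = 12. From demand, P = 204.
PS = (204 − 144)·12 = 720.
With 5 symmetric Cournot firms, each firm's FOC gives 264 − 30q = 144, so q = 4, Q = 5·4 = 20, and P = 164.
PS = (164 − 144)·20 = 400.
Change in producer surplus: 400 − 720 = −320.

Producer surplus falls by 320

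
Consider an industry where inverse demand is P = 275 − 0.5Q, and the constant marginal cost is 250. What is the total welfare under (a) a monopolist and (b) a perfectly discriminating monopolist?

A monopolist chooses Q where MR = MC. MR = 275 − Q; setting this equal to 250 gives Q = 25 and P = 262.5.
CS = ½·(275 − 262.5)·25 = 156.25; PS = (262.5 − 250)·25 = 312.5; TS = 468.75.
A perfectly discriminating monopolist sells every unit with P(Q) ≥ MC(Q), so output equals the competitive quantity Q = 50. Each buyer pays their reservation price, so CS = 0 and the firm captures all surplus.
TS = 625 (equal to competitive TS).

Monopoly: TS = 468.75; Perfect PD: TS = 625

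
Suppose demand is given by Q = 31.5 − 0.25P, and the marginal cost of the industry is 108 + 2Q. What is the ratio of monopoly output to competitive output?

Inverting demand: P = 126 − 4Q.
Monopoly sets MR = MC: 126 − 8Q = 108 + 2Q ⇒ Q = 1.8, P = 126 − 4·1.8 = 118.8.
Competitive equilibrium sets price equal to marginal cost: 126 − 4Q = 108 + 2Q, so Q = 3 and P = 114.
Ratio Q_m/Q_c = 1.8/3 = 0.6.

Q_m/Q_c = 0.6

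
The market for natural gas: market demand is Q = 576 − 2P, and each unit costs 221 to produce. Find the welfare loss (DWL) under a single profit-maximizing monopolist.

Inverting demand: P = 288 − 0.5Q.
Perfect competition: P = MC = 221, so 288 − 0.5Q = 221 and Q = 134.
A monopolist chooses Q where MR = MC. MR = 288 − Q; setting this equal to 221 gives Q = 67 and P = 254.5.
DWL is the triangle between Q = 67 and Q = 134: ½·(134 − 67)·(254.5 − 221) = 1122.25.

DWL = 1122.25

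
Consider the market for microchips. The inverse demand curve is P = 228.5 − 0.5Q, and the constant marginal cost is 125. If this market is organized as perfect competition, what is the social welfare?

TS = 10712.25

Perfect competition: P = MC = 125, so 228.5 − 0.5Q = 125 and Q = 207.
CS = ½·(228.5 − 125)·207 = 10712.25; PS = (125 − 125)·207 = 0; TS = 10712.25.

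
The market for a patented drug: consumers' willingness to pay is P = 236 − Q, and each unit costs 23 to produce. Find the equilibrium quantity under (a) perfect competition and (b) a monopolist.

Perfect competition: P = MC = 23, so 236 − Q = 23 and Q = 213.
The monopolist equates marginal revenue to marginal cost: 236 − 2Q = 23, so Q = 106.5. From demand, P = 129.5.

Competition: Q = 213; Monopoly: Q = 106.5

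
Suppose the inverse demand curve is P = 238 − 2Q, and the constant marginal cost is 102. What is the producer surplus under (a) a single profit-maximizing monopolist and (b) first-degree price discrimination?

Monopoly: PS = 2312; Perfect PD: PS = 4624

The monopolist equates marginal revenue to marginal cost: 238 − 4Q = 102, so Q = 34. From demand, P = 170.
PS = (170 − 102)·34 = 2312.
A perfectly discriminating monopolist sells every unit with P(Q) ≥ MC(Q), so output equals the competitive quantity Q = 68. Each buyer pays their reservation price, so CS = 0 and the firm captures all surplus.
PS = ½·(238 − 102)·68 = 4624.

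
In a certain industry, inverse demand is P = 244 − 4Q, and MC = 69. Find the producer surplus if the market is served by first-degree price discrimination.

PS = 3828.125

With perfect price discrimination, output is the efficient level Q = 43.75 (where demand meets MC), but every buyer pays their willingness to pay: CS = 0 and PS = total surplus.
PS = ½·(244 − 69)·43.75 = 3828.125.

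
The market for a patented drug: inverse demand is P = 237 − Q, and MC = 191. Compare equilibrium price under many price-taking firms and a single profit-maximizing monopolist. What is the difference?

Under competition P = MC = 191, so Q = (237 − 191)/1 = 46.
Monopoly sets MR = MC: 237 − 2Q = 191 ⇒ Q = 23, P = 237 − 23 = 214.
Change in equilibrium price: 214 − 191 = 23.

P rises by 23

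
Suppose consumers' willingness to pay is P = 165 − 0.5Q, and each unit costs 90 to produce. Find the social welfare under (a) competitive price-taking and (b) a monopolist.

Under competition P = MC = 90, so Q = (165 − 90)/0.5 = 150.
CS = ½·(165 − 90)·150 = 5625; PS = (90 − 90)·150 = 0; TS = 5625.
A monopolist chooses Q where MR = MC. MR = 165 − Q; setting this equal to 90 gives Q = 75 and P = 127.5.
CS = ½·(165 − 127.5)·75 = 1406.25; PS = (127.5 − 90)·75 = 2812.5; TS = 4218.75.

Competition: TS = 5625; Monopoly: TS = 4218.75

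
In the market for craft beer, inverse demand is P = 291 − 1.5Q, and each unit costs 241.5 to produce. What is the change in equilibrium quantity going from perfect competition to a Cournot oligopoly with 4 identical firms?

Q falls by 6.6

Under competition P = MC = 241.5, so Q = (291 − 241.5)/1.5 = 33.
In a 4-firm Cournot equilibrium, symmetry and the first-order condition give q = (291 − 241.5)/(7.5) = 6.6. So Q = 26.4 and P = 251.4.
Change in equilibrium quantity: 26.4 − 33 = −6.6.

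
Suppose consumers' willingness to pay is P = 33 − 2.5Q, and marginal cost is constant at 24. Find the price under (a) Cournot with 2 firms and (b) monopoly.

In a 2-firm Cournot equilibrium, symmetry and the first-order condition give q = (33 − 24)/(7.5) = 1.2. So Q = 2.4 and P = 27.
Monopoly sets MR = MC: 33 − 5Q = 24 ⇒ Q = 1.8, P = 33 − 2.5·1.8 = 28.5.

Cournot: P = 27; Monopoly: P = 28.5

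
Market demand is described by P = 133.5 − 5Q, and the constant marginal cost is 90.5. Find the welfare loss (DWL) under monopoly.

DWL = 46.225

Under competition P = MC = 90.5, so Q = (133.5 − 90.5)/5 = 8.6.
A monopolist chooses Q where MR = MC. MR = 133.5 − 10Q; setting this equal to 90.5 gives Q = 4.3 and P = 112.
DWL is the triangle between Q = 4.3 and Q = 8.6: ½·(8.6 − 4.3)·(112 − 90.5) = 46.225.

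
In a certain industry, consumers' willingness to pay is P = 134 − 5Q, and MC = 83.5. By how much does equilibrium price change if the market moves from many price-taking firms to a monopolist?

Under competition P = MC = 83.5, so Q = (134 − 83.5)/5 = 10.1.
Monopoly sets MR = MC: 134 − 10Q = 83.5 ⇒ Q = 5.05, P = 134 − 5·5.05 = 108.75.
Change in equilibrium price: 108.75 − 83.5 = 25.25.

P rises by 25.25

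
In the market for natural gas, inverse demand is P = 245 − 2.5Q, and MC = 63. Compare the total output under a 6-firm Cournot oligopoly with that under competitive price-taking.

Cournot: Q = 62.4; Competition: Q = 72.8

Cournot with 6 identical firms: the symmetric best-response condition is 245 − 17.5q = 63. Each firm produces q = 10.4, total output Q = 62.4, price P = 89.
Perfect competition: P = MC = 63, so 245 − 2.5Q = 63 and Q = 72.8.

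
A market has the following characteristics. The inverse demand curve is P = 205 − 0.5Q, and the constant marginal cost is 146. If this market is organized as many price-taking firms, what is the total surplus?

TS = 3481

Competitive firms price at marginal cost: P = 146, giving Q = 118.
CS = ½·(205 − 146)·118 = 3481; PS = (146 − 146)·118 = 0; TS = 3481.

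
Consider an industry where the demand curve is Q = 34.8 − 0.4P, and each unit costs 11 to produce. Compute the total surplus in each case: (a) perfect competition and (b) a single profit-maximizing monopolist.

Competition: TS = 1155.2; Monopoly: TS = 866.4

Inverting demand: P = 87 − 2.5Q.
Under competition P = MC = 11, so Q = (87 − 11)/2.5 = 30.4.
CS = ½·(87 − 11)·30.4 = 1155.2; PS = (11 − 11)·30.4 = 0; TS = 1155.2.
The monopolist equates marginal revenue to marginal cost: 87 − 5Q = 11, so Q = 15.2. From demand, P = 49.
CS = ½·(87 − 49)·15.2 = 288.8; PS = (49 − 11)·15.2 = 577.6; TS = 866.4.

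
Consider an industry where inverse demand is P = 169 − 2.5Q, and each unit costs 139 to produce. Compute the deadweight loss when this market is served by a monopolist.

DWL = 45

Perfect competition: P = MC = 139, so 169 − 2.5Q = 139 and Q = 12.
A monopolist chooses Q where MR = MC. MR = 169 − 5Q; setting this equal to 139 gives Q = 6 and P = 154.
DWL is the triangle between Q = 6 and Q = 12: ½·(12 − 6)·(154 − 139) = 45.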